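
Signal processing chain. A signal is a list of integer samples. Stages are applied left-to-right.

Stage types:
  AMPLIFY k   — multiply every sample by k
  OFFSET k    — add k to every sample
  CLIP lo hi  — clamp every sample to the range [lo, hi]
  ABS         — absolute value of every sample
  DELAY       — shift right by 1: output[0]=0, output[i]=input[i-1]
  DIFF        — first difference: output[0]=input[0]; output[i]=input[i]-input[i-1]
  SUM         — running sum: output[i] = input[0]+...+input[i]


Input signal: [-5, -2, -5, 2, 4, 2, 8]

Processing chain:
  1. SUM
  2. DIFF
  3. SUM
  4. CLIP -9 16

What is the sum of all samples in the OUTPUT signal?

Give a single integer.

Input: [-5, -2, -5, 2, 4, 2, 8]
Stage 1 (SUM): sum[0..0]=-5, sum[0..1]=-7, sum[0..2]=-12, sum[0..3]=-10, sum[0..4]=-6, sum[0..5]=-4, sum[0..6]=4 -> [-5, -7, -12, -10, -6, -4, 4]
Stage 2 (DIFF): s[0]=-5, -7--5=-2, -12--7=-5, -10--12=2, -6--10=4, -4--6=2, 4--4=8 -> [-5, -2, -5, 2, 4, 2, 8]
Stage 3 (SUM): sum[0..0]=-5, sum[0..1]=-7, sum[0..2]=-12, sum[0..3]=-10, sum[0..4]=-6, sum[0..5]=-4, sum[0..6]=4 -> [-5, -7, -12, -10, -6, -4, 4]
Stage 4 (CLIP -9 16): clip(-5,-9,16)=-5, clip(-7,-9,16)=-7, clip(-12,-9,16)=-9, clip(-10,-9,16)=-9, clip(-6,-9,16)=-6, clip(-4,-9,16)=-4, clip(4,-9,16)=4 -> [-5, -7, -9, -9, -6, -4, 4]
Output sum: -36

Answer: -36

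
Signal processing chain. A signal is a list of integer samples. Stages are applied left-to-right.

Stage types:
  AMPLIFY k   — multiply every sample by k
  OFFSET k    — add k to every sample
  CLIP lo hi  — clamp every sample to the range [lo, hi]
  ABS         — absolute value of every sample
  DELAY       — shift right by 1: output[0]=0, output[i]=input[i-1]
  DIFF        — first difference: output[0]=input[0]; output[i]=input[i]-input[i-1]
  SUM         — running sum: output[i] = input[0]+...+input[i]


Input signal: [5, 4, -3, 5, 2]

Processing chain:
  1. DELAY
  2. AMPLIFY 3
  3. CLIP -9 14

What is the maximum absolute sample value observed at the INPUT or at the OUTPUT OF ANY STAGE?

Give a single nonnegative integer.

Answer: 15

Derivation:
Input: [5, 4, -3, 5, 2] (max |s|=5)
Stage 1 (DELAY): [0, 5, 4, -3, 5] = [0, 5, 4, -3, 5] -> [0, 5, 4, -3, 5] (max |s|=5)
Stage 2 (AMPLIFY 3): 0*3=0, 5*3=15, 4*3=12, -3*3=-9, 5*3=15 -> [0, 15, 12, -9, 15] (max |s|=15)
Stage 3 (CLIP -9 14): clip(0,-9,14)=0, clip(15,-9,14)=14, clip(12,-9,14)=12, clip(-9,-9,14)=-9, clip(15,-9,14)=14 -> [0, 14, 12, -9, 14] (max |s|=14)
Overall max amplitude: 15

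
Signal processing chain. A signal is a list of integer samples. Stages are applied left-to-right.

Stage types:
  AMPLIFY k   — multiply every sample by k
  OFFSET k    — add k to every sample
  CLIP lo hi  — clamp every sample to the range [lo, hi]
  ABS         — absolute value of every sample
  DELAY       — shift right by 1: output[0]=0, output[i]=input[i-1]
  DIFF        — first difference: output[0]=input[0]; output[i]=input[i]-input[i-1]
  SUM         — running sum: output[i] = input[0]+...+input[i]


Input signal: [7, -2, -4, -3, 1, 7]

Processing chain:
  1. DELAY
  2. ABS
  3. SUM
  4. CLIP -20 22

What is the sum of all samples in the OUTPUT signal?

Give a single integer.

Answer: 62

Derivation:
Input: [7, -2, -4, -3, 1, 7]
Stage 1 (DELAY): [0, 7, -2, -4, -3, 1] = [0, 7, -2, -4, -3, 1] -> [0, 7, -2, -4, -3, 1]
Stage 2 (ABS): |0|=0, |7|=7, |-2|=2, |-4|=4, |-3|=3, |1|=1 -> [0, 7, 2, 4, 3, 1]
Stage 3 (SUM): sum[0..0]=0, sum[0..1]=7, sum[0..2]=9, sum[0..3]=13, sum[0..4]=16, sum[0..5]=17 -> [0, 7, 9, 13, 16, 17]
Stage 4 (CLIP -20 22): clip(0,-20,22)=0, clip(7,-20,22)=7, clip(9,-20,22)=9, clip(13,-20,22)=13, clip(16,-20,22)=16, clip(17,-20,22)=17 -> [0, 7, 9, 13, 16, 17]
Output sum: 62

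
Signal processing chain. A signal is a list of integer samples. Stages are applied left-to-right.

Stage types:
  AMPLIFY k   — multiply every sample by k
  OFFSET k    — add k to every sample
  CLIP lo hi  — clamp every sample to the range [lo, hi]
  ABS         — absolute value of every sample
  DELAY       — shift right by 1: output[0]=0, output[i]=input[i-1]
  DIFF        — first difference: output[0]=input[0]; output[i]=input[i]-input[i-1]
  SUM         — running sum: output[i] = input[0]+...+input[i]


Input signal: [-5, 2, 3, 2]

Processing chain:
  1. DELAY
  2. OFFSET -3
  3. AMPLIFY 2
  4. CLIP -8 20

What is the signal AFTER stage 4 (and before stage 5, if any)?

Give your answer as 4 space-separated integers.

Answer: -6 -8 -2 0

Derivation:
Input: [-5, 2, 3, 2]
Stage 1 (DELAY): [0, -5, 2, 3] = [0, -5, 2, 3] -> [0, -5, 2, 3]
Stage 2 (OFFSET -3): 0+-3=-3, -5+-3=-8, 2+-3=-1, 3+-3=0 -> [-3, -8, -1, 0]
Stage 3 (AMPLIFY 2): -3*2=-6, -8*2=-16, -1*2=-2, 0*2=0 -> [-6, -16, -2, 0]
Stage 4 (CLIP -8 20): clip(-6,-8,20)=-6, clip(-16,-8,20)=-8, clip(-2,-8,20)=-2, clip(0,-8,20)=0 -> [-6, -8, -2, 0]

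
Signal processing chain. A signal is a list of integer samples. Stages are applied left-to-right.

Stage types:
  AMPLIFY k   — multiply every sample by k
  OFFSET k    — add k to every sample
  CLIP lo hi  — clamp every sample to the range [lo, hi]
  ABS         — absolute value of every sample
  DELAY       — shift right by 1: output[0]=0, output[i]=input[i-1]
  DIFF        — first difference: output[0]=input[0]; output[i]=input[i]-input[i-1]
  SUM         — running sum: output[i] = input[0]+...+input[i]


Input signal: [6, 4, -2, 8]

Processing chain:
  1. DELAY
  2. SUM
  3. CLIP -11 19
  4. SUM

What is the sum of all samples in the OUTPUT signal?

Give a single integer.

Answer: 46

Derivation:
Input: [6, 4, -2, 8]
Stage 1 (DELAY): [0, 6, 4, -2] = [0, 6, 4, -2] -> [0, 6, 4, -2]
Stage 2 (SUM): sum[0..0]=0, sum[0..1]=6, sum[0..2]=10, sum[0..3]=8 -> [0, 6, 10, 8]
Stage 3 (CLIP -11 19): clip(0,-11,19)=0, clip(6,-11,19)=6, clip(10,-11,19)=10, clip(8,-11,19)=8 -> [0, 6, 10, 8]
Stage 4 (SUM): sum[0..0]=0, sum[0..1]=6, sum[0..2]=16, sum[0..3]=24 -> [0, 6, 16, 24]
Output sum: 46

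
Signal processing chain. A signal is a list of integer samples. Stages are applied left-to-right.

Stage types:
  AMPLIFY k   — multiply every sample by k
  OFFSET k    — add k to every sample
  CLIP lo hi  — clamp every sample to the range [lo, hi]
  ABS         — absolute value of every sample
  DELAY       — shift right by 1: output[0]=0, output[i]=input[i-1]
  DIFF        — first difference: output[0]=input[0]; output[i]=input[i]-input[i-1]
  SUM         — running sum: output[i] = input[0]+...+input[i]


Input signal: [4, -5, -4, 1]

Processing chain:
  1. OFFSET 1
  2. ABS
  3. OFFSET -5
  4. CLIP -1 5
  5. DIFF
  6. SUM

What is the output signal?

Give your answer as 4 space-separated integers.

Input: [4, -5, -4, 1]
Stage 1 (OFFSET 1): 4+1=5, -5+1=-4, -4+1=-3, 1+1=2 -> [5, -4, -3, 2]
Stage 2 (ABS): |5|=5, |-4|=4, |-3|=3, |2|=2 -> [5, 4, 3, 2]
Stage 3 (OFFSET -5): 5+-5=0, 4+-5=-1, 3+-5=-2, 2+-5=-3 -> [0, -1, -2, -3]
Stage 4 (CLIP -1 5): clip(0,-1,5)=0, clip(-1,-1,5)=-1, clip(-2,-1,5)=-1, clip(-3,-1,5)=-1 -> [0, -1, -1, -1]
Stage 5 (DIFF): s[0]=0, -1-0=-1, -1--1=0, -1--1=0 -> [0, -1, 0, 0]
Stage 6 (SUM): sum[0..0]=0, sum[0..1]=-1, sum[0..2]=-1, sum[0..3]=-1 -> [0, -1, -1, -1]

Answer: 0 -1 -1 -1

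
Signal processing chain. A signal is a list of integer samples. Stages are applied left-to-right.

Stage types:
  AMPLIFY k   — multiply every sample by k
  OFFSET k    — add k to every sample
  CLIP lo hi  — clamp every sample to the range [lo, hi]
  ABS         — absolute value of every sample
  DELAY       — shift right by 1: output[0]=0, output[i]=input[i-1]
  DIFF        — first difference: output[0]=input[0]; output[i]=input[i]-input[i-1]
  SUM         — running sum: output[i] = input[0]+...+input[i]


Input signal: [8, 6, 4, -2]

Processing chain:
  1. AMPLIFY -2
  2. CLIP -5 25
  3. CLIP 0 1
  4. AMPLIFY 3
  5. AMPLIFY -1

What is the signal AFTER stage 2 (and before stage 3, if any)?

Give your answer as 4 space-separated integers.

Answer: -5 -5 -5 4

Derivation:
Input: [8, 6, 4, -2]
Stage 1 (AMPLIFY -2): 8*-2=-16, 6*-2=-12, 4*-2=-8, -2*-2=4 -> [-16, -12, -8, 4]
Stage 2 (CLIP -5 25): clip(-16,-5,25)=-5, clip(-12,-5,25)=-5, clip(-8,-5,25)=-5, clip(4,-5,25)=4 -> [-5, -5, -5, 4]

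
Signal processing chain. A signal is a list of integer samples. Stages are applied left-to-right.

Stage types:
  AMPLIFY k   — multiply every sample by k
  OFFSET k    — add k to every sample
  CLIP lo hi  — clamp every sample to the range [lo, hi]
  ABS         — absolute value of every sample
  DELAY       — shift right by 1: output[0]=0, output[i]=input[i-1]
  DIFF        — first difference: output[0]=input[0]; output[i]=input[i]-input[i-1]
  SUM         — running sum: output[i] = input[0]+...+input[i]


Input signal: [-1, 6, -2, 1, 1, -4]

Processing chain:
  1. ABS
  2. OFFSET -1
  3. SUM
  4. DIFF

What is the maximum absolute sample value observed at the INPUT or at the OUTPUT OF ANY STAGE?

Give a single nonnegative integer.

Input: [-1, 6, -2, 1, 1, -4] (max |s|=6)
Stage 1 (ABS): |-1|=1, |6|=6, |-2|=2, |1|=1, |1|=1, |-4|=4 -> [1, 6, 2, 1, 1, 4] (max |s|=6)
Stage 2 (OFFSET -1): 1+-1=0, 6+-1=5, 2+-1=1, 1+-1=0, 1+-1=0, 4+-1=3 -> [0, 5, 1, 0, 0, 3] (max |s|=5)
Stage 3 (SUM): sum[0..0]=0, sum[0..1]=5, sum[0..2]=6, sum[0..3]=6, sum[0..4]=6, sum[0..5]=9 -> [0, 5, 6, 6, 6, 9] (max |s|=9)
Stage 4 (DIFF): s[0]=0, 5-0=5, 6-5=1, 6-6=0, 6-6=0, 9-6=3 -> [0, 5, 1, 0, 0, 3] (max |s|=5)
Overall max amplitude: 9

Answer: 9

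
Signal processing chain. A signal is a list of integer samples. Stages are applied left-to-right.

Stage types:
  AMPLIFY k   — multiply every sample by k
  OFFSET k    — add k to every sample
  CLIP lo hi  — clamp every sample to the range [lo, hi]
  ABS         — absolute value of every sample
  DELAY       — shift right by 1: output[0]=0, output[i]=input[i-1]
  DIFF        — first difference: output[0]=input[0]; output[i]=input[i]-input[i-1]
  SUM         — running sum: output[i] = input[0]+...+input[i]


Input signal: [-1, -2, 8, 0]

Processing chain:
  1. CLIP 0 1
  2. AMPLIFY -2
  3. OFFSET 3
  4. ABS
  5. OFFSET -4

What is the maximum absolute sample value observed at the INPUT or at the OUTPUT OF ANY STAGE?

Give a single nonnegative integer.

Answer: 8

Derivation:
Input: [-1, -2, 8, 0] (max |s|=8)
Stage 1 (CLIP 0 1): clip(-1,0,1)=0, clip(-2,0,1)=0, clip(8,0,1)=1, clip(0,0,1)=0 -> [0, 0, 1, 0] (max |s|=1)
Stage 2 (AMPLIFY -2): 0*-2=0, 0*-2=0, 1*-2=-2, 0*-2=0 -> [0, 0, -2, 0] (max |s|=2)
Stage 3 (OFFSET 3): 0+3=3, 0+3=3, -2+3=1, 0+3=3 -> [3, 3, 1, 3] (max |s|=3)
Stage 4 (ABS): |3|=3, |3|=3, |1|=1, |3|=3 -> [3, 3, 1, 3] (max |s|=3)
Stage 5 (OFFSET -4): 3+-4=-1, 3+-4=-1, 1+-4=-3, 3+-4=-1 -> [-1, -1, -3, -1] (max |s|=3)
Overall max amplitude: 8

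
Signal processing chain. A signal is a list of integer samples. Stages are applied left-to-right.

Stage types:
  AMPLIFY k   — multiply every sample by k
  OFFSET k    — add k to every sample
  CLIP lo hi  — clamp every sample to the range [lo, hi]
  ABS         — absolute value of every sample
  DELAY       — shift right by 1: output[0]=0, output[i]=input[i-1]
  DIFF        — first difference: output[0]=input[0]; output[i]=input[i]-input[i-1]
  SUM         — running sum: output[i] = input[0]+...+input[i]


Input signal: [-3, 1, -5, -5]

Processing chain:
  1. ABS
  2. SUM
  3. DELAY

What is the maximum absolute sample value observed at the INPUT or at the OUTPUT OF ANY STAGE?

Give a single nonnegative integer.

Input: [-3, 1, -5, -5] (max |s|=5)
Stage 1 (ABS): |-3|=3, |1|=1, |-5|=5, |-5|=5 -> [3, 1, 5, 5] (max |s|=5)
Stage 2 (SUM): sum[0..0]=3, sum[0..1]=4, sum[0..2]=9, sum[0..3]=14 -> [3, 4, 9, 14] (max |s|=14)
Stage 3 (DELAY): [0, 3, 4, 9] = [0, 3, 4, 9] -> [0, 3, 4, 9] (max |s|=9)
Overall max amplitude: 14

Answer: 14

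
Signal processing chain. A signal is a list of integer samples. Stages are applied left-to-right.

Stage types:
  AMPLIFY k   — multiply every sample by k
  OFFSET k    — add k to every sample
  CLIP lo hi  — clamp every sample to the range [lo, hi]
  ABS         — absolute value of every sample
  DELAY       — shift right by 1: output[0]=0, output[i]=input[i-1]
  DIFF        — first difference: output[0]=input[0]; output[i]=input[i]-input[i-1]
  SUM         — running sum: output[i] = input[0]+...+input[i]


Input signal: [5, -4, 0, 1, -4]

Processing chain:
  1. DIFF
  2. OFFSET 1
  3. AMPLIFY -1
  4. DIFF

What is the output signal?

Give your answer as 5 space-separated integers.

Answer: -6 14 -13 3 6

Derivation:
Input: [5, -4, 0, 1, -4]
Stage 1 (DIFF): s[0]=5, -4-5=-9, 0--4=4, 1-0=1, -4-1=-5 -> [5, -9, 4, 1, -5]
Stage 2 (OFFSET 1): 5+1=6, -9+1=-8, 4+1=5, 1+1=2, -5+1=-4 -> [6, -8, 5, 2, -4]
Stage 3 (AMPLIFY -1): 6*-1=-6, -8*-1=8, 5*-1=-5, 2*-1=-2, -4*-1=4 -> [-6, 8, -5, -2, 4]
Stage 4 (DIFF): s[0]=-6, 8--6=14, -5-8=-13, -2--5=3, 4--2=6 -> [-6, 14, -13, 3, 6]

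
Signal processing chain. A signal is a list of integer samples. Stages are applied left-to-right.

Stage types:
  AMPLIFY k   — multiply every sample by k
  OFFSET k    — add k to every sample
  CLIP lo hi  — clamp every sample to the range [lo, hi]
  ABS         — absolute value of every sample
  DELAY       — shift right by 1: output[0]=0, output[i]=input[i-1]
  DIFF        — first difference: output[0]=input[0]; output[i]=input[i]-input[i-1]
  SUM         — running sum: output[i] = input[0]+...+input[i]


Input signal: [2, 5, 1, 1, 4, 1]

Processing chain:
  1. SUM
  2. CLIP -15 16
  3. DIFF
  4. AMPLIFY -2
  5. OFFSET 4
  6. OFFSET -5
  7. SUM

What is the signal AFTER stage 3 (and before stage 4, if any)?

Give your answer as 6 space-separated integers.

Answer: 2 5 1 1 4 1

Derivation:
Input: [2, 5, 1, 1, 4, 1]
Stage 1 (SUM): sum[0..0]=2, sum[0..1]=7, sum[0..2]=8, sum[0..3]=9, sum[0..4]=13, sum[0..5]=14 -> [2, 7, 8, 9, 13, 14]
Stage 2 (CLIP -15 16): clip(2,-15,16)=2, clip(7,-15,16)=7, clip(8,-15,16)=8, clip(9,-15,16)=9, clip(13,-15,16)=13, clip(14,-15,16)=14 -> [2, 7, 8, 9, 13, 14]
Stage 3 (DIFF): s[0]=2, 7-2=5, 8-7=1, 9-8=1, 13-9=4, 14-13=1 -> [2, 5, 1, 1, 4, 1]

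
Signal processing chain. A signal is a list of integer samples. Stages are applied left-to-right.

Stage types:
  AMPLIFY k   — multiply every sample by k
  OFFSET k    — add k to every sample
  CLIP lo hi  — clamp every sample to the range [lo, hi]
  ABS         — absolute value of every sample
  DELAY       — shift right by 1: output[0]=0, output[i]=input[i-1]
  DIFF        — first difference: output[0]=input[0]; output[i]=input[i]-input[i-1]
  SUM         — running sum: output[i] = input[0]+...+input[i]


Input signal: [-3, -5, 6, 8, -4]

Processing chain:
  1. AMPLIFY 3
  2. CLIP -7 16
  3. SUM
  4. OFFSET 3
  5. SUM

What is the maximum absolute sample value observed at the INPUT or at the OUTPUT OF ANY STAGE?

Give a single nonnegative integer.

Input: [-3, -5, 6, 8, -4] (max |s|=8)
Stage 1 (AMPLIFY 3): -3*3=-9, -5*3=-15, 6*3=18, 8*3=24, -4*3=-12 -> [-9, -15, 18, 24, -12] (max |s|=24)
Stage 2 (CLIP -7 16): clip(-9,-7,16)=-7, clip(-15,-7,16)=-7, clip(18,-7,16)=16, clip(24,-7,16)=16, clip(-12,-7,16)=-7 -> [-7, -7, 16, 16, -7] (max |s|=16)
Stage 3 (SUM): sum[0..0]=-7, sum[0..1]=-14, sum[0..2]=2, sum[0..3]=18, sum[0..4]=11 -> [-7, -14, 2, 18, 11] (max |s|=18)
Stage 4 (OFFSET 3): -7+3=-4, -14+3=-11, 2+3=5, 18+3=21, 11+3=14 -> [-4, -11, 5, 21, 14] (max |s|=21)
Stage 5 (SUM): sum[0..0]=-4, sum[0..1]=-15, sum[0..2]=-10, sum[0..3]=11, sum[0..4]=25 -> [-4, -15, -10, 11, 25] (max |s|=25)
Overall max amplitude: 25

Answer: 25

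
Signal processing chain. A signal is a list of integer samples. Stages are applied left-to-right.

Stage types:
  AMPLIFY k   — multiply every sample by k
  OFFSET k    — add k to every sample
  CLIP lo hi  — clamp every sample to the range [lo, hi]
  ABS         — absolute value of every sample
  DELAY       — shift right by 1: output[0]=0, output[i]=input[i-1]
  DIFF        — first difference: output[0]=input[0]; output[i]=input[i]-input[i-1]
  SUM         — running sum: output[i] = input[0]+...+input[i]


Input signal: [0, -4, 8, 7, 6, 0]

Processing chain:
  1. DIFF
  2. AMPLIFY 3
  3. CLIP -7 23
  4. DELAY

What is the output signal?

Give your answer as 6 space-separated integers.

Input: [0, -4, 8, 7, 6, 0]
Stage 1 (DIFF): s[0]=0, -4-0=-4, 8--4=12, 7-8=-1, 6-7=-1, 0-6=-6 -> [0, -4, 12, -1, -1, -6]
Stage 2 (AMPLIFY 3): 0*3=0, -4*3=-12, 12*3=36, -1*3=-3, -1*3=-3, -6*3=-18 -> [0, -12, 36, -3, -3, -18]
Stage 3 (CLIP -7 23): clip(0,-7,23)=0, clip(-12,-7,23)=-7, clip(36,-7,23)=23, clip(-3,-7,23)=-3, clip(-3,-7,23)=-3, clip(-18,-7,23)=-7 -> [0, -7, 23, -3, -3, -7]
Stage 4 (DELAY): [0, 0, -7, 23, -3, -3] = [0, 0, -7, 23, -3, -3] -> [0, 0, -7, 23, -3, -3]

Answer: 0 0 -7 23 -3 -3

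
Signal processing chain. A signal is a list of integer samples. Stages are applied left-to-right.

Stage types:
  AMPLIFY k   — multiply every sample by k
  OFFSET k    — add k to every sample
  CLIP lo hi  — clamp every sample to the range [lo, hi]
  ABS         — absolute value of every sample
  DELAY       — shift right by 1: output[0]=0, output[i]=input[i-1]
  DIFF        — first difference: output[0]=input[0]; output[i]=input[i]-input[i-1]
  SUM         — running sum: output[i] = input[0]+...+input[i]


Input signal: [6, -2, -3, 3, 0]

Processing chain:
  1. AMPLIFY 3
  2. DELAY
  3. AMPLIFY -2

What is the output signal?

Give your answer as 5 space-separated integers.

Input: [6, -2, -3, 3, 0]
Stage 1 (AMPLIFY 3): 6*3=18, -2*3=-6, -3*3=-9, 3*3=9, 0*3=0 -> [18, -6, -9, 9, 0]
Stage 2 (DELAY): [0, 18, -6, -9, 9] = [0, 18, -6, -9, 9] -> [0, 18, -6, -9, 9]
Stage 3 (AMPLIFY -2): 0*-2=0, 18*-2=-36, -6*-2=12, -9*-2=18, 9*-2=-18 -> [0, -36, 12, 18, -18]

Answer: 0 -36 12 18 -18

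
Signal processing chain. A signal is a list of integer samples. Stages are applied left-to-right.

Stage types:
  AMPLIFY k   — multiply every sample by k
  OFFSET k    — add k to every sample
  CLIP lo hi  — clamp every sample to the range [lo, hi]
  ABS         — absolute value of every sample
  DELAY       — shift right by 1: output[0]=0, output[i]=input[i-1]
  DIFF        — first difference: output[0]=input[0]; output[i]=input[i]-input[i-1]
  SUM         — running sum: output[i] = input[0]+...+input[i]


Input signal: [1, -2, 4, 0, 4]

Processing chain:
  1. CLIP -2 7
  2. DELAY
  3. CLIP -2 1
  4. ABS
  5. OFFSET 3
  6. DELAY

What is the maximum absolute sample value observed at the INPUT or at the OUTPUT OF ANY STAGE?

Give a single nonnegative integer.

Answer: 5

Derivation:
Input: [1, -2, 4, 0, 4] (max |s|=4)
Stage 1 (CLIP -2 7): clip(1,-2,7)=1, clip(-2,-2,7)=-2, clip(4,-2,7)=4, clip(0,-2,7)=0, clip(4,-2,7)=4 -> [1, -2, 4, 0, 4] (max |s|=4)
Stage 2 (DELAY): [0, 1, -2, 4, 0] = [0, 1, -2, 4, 0] -> [0, 1, -2, 4, 0] (max |s|=4)
Stage 3 (CLIP -2 1): clip(0,-2,1)=0, clip(1,-2,1)=1, clip(-2,-2,1)=-2, clip(4,-2,1)=1, clip(0,-2,1)=0 -> [0, 1, -2, 1, 0] (max |s|=2)
Stage 4 (ABS): |0|=0, |1|=1, |-2|=2, |1|=1, |0|=0 -> [0, 1, 2, 1, 0] (max |s|=2)
Stage 5 (OFFSET 3): 0+3=3, 1+3=4, 2+3=5, 1+3=4, 0+3=3 -> [3, 4, 5, 4, 3] (max |s|=5)
Stage 6 (DELAY): [0, 3, 4, 5, 4] = [0, 3, 4, 5, 4] -> [0, 3, 4, 5, 4] (max |s|=5)
Overall max amplitude: 5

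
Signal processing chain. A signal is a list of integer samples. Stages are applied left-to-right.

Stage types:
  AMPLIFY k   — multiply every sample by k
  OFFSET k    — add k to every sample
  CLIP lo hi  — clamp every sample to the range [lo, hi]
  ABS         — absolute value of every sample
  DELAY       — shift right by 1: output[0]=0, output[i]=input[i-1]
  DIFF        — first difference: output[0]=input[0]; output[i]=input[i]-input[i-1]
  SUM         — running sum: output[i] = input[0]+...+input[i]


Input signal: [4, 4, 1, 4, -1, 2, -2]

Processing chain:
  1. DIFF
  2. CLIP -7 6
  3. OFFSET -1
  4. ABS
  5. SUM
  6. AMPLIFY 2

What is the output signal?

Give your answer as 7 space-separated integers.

Answer: 6 8 16 20 32 36 46

Derivation:
Input: [4, 4, 1, 4, -1, 2, -2]
Stage 1 (DIFF): s[0]=4, 4-4=0, 1-4=-3, 4-1=3, -1-4=-5, 2--1=3, -2-2=-4 -> [4, 0, -3, 3, -5, 3, -4]
Stage 2 (CLIP -7 6): clip(4,-7,6)=4, clip(0,-7,6)=0, clip(-3,-7,6)=-3, clip(3,-7,6)=3, clip(-5,-7,6)=-5, clip(3,-7,6)=3, clip(-4,-7,6)=-4 -> [4, 0, -3, 3, -5, 3, -4]
Stage 3 (OFFSET -1): 4+-1=3, 0+-1=-1, -3+-1=-4, 3+-1=2, -5+-1=-6, 3+-1=2, -4+-1=-5 -> [3, -1, -4, 2, -6, 2, -5]
Stage 4 (ABS): |3|=3, |-1|=1, |-4|=4, |2|=2, |-6|=6, |2|=2, |-5|=5 -> [3, 1, 4, 2, 6, 2, 5]
Stage 5 (SUM): sum[0..0]=3, sum[0..1]=4, sum[0..2]=8, sum[0..3]=10, sum[0..4]=16, sum[0..5]=18, sum[0..6]=23 -> [3, 4, 8, 10, 16, 18, 23]
Stage 6 (AMPLIFY 2): 3*2=6, 4*2=8, 8*2=16, 10*2=20, 16*2=32, 18*2=36, 23*2=46 -> [6, 8, 16, 20, 32, 36, 46]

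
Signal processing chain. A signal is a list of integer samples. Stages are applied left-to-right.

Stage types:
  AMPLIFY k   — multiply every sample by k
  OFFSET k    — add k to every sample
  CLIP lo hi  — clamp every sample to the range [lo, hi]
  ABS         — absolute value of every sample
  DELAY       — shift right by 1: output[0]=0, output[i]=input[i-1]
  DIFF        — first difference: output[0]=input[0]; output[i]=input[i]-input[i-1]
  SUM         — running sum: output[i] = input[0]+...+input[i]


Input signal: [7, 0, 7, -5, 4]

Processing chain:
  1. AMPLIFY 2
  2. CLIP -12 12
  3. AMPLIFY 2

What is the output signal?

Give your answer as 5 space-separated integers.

Answer: 24 0 24 -20 16

Derivation:
Input: [7, 0, 7, -5, 4]
Stage 1 (AMPLIFY 2): 7*2=14, 0*2=0, 7*2=14, -5*2=-10, 4*2=8 -> [14, 0, 14, -10, 8]
Stage 2 (CLIP -12 12): clip(14,-12,12)=12, clip(0,-12,12)=0, clip(14,-12,12)=12, clip(-10,-12,12)=-10, clip(8,-12,12)=8 -> [12, 0, 12, -10, 8]
Stage 3 (AMPLIFY 2): 12*2=24, 0*2=0, 12*2=24, -10*2=-20, 8*2=16 -> [24, 0, 24, -20, 16]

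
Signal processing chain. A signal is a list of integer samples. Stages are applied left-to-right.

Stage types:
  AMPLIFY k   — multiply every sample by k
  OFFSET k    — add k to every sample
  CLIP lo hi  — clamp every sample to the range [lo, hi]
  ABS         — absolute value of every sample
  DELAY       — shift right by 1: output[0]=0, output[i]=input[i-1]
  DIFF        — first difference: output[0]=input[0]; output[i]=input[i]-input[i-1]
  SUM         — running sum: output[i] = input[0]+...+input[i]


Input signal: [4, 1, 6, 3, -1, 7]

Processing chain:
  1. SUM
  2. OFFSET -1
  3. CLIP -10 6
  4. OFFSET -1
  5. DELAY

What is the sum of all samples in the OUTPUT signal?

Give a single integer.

Answer: 20

Derivation:
Input: [4, 1, 6, 3, -1, 7]
Stage 1 (SUM): sum[0..0]=4, sum[0..1]=5, sum[0..2]=11, sum[0..3]=14, sum[0..4]=13, sum[0..5]=20 -> [4, 5, 11, 14, 13, 20]
Stage 2 (OFFSET -1): 4+-1=3, 5+-1=4, 11+-1=10, 14+-1=13, 13+-1=12, 20+-1=19 -> [3, 4, 10, 13, 12, 19]
Stage 3 (CLIP -10 6): clip(3,-10,6)=3, clip(4,-10,6)=4, clip(10,-10,6)=6, clip(13,-10,6)=6, clip(12,-10,6)=6, clip(19,-10,6)=6 -> [3, 4, 6, 6, 6, 6]
Stage 4 (OFFSET -1): 3+-1=2, 4+-1=3, 6+-1=5, 6+-1=5, 6+-1=5, 6+-1=5 -> [2, 3, 5, 5, 5, 5]
Stage 5 (DELAY): [0, 2, 3, 5, 5, 5] = [0, 2, 3, 5, 5, 5] -> [0, 2, 3, 5, 5, 5]
Output sum: 20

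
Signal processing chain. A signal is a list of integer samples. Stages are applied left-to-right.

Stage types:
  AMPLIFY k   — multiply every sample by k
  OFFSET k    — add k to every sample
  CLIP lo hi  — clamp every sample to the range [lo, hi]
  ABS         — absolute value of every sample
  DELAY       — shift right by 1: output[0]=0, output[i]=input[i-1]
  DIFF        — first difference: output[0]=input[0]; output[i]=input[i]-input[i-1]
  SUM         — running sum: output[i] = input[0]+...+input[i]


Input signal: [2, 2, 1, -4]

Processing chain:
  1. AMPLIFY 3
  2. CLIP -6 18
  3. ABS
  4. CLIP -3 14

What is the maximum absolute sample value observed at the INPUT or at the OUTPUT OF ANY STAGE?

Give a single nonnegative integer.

Input: [2, 2, 1, -4] (max |s|=4)
Stage 1 (AMPLIFY 3): 2*3=6, 2*3=6, 1*3=3, -4*3=-12 -> [6, 6, 3, -12] (max |s|=12)
Stage 2 (CLIP -6 18): clip(6,-6,18)=6, clip(6,-6,18)=6, clip(3,-6,18)=3, clip(-12,-6,18)=-6 -> [6, 6, 3, -6] (max |s|=6)
Stage 3 (ABS): |6|=6, |6|=6, |3|=3, |-6|=6 -> [6, 6, 3, 6] (max |s|=6)
Stage 4 (CLIP -3 14): clip(6,-3,14)=6, clip(6,-3,14)=6, clip(3,-3,14)=3, clip(6,-3,14)=6 -> [6, 6, 3, 6] (max |s|=6)
Overall max amplitude: 12

Answer: 12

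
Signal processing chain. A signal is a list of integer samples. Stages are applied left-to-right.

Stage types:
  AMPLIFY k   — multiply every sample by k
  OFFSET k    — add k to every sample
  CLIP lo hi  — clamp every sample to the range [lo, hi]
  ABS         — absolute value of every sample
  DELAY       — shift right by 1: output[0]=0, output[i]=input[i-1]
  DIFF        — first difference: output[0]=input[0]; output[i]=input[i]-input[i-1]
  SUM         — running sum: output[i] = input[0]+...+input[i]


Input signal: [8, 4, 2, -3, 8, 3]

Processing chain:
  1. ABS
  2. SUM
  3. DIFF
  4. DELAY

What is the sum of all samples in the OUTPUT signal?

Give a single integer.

Input: [8, 4, 2, -3, 8, 3]
Stage 1 (ABS): |8|=8, |4|=4, |2|=2, |-3|=3, |8|=8, |3|=3 -> [8, 4, 2, 3, 8, 3]
Stage 2 (SUM): sum[0..0]=8, sum[0..1]=12, sum[0..2]=14, sum[0..3]=17, sum[0..4]=25, sum[0..5]=28 -> [8, 12, 14, 17, 25, 28]
Stage 3 (DIFF): s[0]=8, 12-8=4, 14-12=2, 17-14=3, 25-17=8, 28-25=3 -> [8, 4, 2, 3, 8, 3]
Stage 4 (DELAY): [0, 8, 4, 2, 3, 8] = [0, 8, 4, 2, 3, 8] -> [0, 8, 4, 2, 3, 8]
Output sum: 25

Answer: 25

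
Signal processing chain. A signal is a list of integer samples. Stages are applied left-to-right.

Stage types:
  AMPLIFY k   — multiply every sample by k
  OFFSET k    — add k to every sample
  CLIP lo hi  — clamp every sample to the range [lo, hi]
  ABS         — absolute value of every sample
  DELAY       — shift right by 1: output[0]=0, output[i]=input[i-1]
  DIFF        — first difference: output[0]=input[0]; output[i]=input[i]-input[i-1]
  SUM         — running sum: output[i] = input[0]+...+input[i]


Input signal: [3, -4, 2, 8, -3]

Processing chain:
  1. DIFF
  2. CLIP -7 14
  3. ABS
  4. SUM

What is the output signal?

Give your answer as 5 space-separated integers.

Input: [3, -4, 2, 8, -3]
Stage 1 (DIFF): s[0]=3, -4-3=-7, 2--4=6, 8-2=6, -3-8=-11 -> [3, -7, 6, 6, -11]
Stage 2 (CLIP -7 14): clip(3,-7,14)=3, clip(-7,-7,14)=-7, clip(6,-7,14)=6, clip(6,-7,14)=6, clip(-11,-7,14)=-7 -> [3, -7, 6, 6, -7]
Stage 3 (ABS): |3|=3, |-7|=7, |6|=6, |6|=6, |-7|=7 -> [3, 7, 6, 6, 7]
Stage 4 (SUM): sum[0..0]=3, sum[0..1]=10, sum[0..2]=16, sum[0..3]=22, sum[0..4]=29 -> [3, 10, 16, 22, 29]

Answer: 3 10 16 22 29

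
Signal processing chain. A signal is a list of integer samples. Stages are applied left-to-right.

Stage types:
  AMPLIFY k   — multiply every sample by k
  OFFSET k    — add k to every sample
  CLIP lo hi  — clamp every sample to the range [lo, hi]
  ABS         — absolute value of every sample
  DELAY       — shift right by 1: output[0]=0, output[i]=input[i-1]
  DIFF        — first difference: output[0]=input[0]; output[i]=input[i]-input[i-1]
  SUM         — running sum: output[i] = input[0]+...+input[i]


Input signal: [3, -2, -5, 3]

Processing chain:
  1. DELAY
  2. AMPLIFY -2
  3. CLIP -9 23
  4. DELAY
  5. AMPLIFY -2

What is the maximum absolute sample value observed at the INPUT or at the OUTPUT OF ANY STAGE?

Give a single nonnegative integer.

Input: [3, -2, -5, 3] (max |s|=5)
Stage 1 (DELAY): [0, 3, -2, -5] = [0, 3, -2, -5] -> [0, 3, -2, -5] (max |s|=5)
Stage 2 (AMPLIFY -2): 0*-2=0, 3*-2=-6, -2*-2=4, -5*-2=10 -> [0, -6, 4, 10] (max |s|=10)
Stage 3 (CLIP -9 23): clip(0,-9,23)=0, clip(-6,-9,23)=-6, clip(4,-9,23)=4, clip(10,-9,23)=10 -> [0, -6, 4, 10] (max |s|=10)
Stage 4 (DELAY): [0, 0, -6, 4] = [0, 0, -6, 4] -> [0, 0, -6, 4] (max |s|=6)
Stage 5 (AMPLIFY -2): 0*-2=0, 0*-2=0, -6*-2=12, 4*-2=-8 -> [0, 0, 12, -8] (max |s|=12)
Overall max amplitude: 12

Answer: 12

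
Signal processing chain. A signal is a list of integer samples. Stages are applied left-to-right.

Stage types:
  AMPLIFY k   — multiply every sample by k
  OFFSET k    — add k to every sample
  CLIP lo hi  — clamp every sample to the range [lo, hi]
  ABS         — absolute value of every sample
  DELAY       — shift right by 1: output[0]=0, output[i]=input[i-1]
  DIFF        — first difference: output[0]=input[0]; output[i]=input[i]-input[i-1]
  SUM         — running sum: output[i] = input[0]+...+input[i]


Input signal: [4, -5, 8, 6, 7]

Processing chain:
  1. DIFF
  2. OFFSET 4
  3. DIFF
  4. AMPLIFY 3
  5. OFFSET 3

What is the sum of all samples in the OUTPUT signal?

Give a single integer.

Input: [4, -5, 8, 6, 7]
Stage 1 (DIFF): s[0]=4, -5-4=-9, 8--5=13, 6-8=-2, 7-6=1 -> [4, -9, 13, -2, 1]
Stage 2 (OFFSET 4): 4+4=8, -9+4=-5, 13+4=17, -2+4=2, 1+4=5 -> [8, -5, 17, 2, 5]
Stage 3 (DIFF): s[0]=8, -5-8=-13, 17--5=22, 2-17=-15, 5-2=3 -> [8, -13, 22, -15, 3]
Stage 4 (AMPLIFY 3): 8*3=24, -13*3=-39, 22*3=66, -15*3=-45, 3*3=9 -> [24, -39, 66, -45, 9]
Stage 5 (OFFSET 3): 24+3=27, -39+3=-36, 66+3=69, -45+3=-42, 9+3=12 -> [27, -36, 69, -42, 12]
Output sum: 30

Answer: 30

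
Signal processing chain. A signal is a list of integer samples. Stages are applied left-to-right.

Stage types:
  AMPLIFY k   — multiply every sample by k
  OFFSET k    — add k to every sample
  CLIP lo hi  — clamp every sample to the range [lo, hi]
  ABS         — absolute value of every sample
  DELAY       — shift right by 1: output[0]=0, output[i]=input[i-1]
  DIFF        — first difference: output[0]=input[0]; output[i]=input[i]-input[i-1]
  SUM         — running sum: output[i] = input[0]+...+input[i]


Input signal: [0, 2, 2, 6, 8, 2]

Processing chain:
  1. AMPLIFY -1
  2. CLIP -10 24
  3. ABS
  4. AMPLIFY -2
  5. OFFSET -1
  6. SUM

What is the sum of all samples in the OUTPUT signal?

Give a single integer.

Answer: -129

Derivation:
Input: [0, 2, 2, 6, 8, 2]
Stage 1 (AMPLIFY -1): 0*-1=0, 2*-1=-2, 2*-1=-2, 6*-1=-6, 8*-1=-8, 2*-1=-2 -> [0, -2, -2, -6, -8, -2]
Stage 2 (CLIP -10 24): clip(0,-10,24)=0, clip(-2,-10,24)=-2, clip(-2,-10,24)=-2, clip(-6,-10,24)=-6, clip(-8,-10,24)=-8, clip(-2,-10,24)=-2 -> [0, -2, -2, -6, -8, -2]
Stage 3 (ABS): |0|=0, |-2|=2, |-2|=2, |-6|=6, |-8|=8, |-2|=2 -> [0, 2, 2, 6, 8, 2]
Stage 4 (AMPLIFY -2): 0*-2=0, 2*-2=-4, 2*-2=-4, 6*-2=-12, 8*-2=-16, 2*-2=-4 -> [0, -4, -4, -12, -16, -4]
Stage 5 (OFFSET -1): 0+-1=-1, -4+-1=-5, -4+-1=-5, -12+-1=-13, -16+-1=-17, -4+-1=-5 -> [-1, -5, -5, -13, -17, -5]
Stage 6 (SUM): sum[0..0]=-1, sum[0..1]=-6, sum[0..2]=-11, sum[0..3]=-24, sum[0..4]=-41, sum[0..5]=-46 -> [-1, -6, -11, -24, -41, -46]
Output sum: -129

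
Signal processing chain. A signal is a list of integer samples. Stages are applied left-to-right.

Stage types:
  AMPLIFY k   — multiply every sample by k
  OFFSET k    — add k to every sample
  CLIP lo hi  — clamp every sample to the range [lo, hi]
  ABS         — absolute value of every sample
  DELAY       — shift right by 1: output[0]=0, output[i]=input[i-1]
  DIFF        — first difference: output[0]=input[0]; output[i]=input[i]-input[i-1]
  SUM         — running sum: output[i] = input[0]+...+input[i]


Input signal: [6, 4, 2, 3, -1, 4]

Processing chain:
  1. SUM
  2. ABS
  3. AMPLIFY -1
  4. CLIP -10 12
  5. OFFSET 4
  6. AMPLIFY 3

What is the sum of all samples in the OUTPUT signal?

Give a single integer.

Input: [6, 4, 2, 3, -1, 4]
Stage 1 (SUM): sum[0..0]=6, sum[0..1]=10, sum[0..2]=12, sum[0..3]=15, sum[0..4]=14, sum[0..5]=18 -> [6, 10, 12, 15, 14, 18]
Stage 2 (ABS): |6|=6, |10|=10, |12|=12, |15|=15, |14|=14, |18|=18 -> [6, 10, 12, 15, 14, 18]
Stage 3 (AMPLIFY -1): 6*-1=-6, 10*-1=-10, 12*-1=-12, 15*-1=-15, 14*-1=-14, 18*-1=-18 -> [-6, -10, -12, -15, -14, -18]
Stage 4 (CLIP -10 12): clip(-6,-10,12)=-6, clip(-10,-10,12)=-10, clip(-12,-10,12)=-10, clip(-15,-10,12)=-10, clip(-14,-10,12)=-10, clip(-18,-10,12)=-10 -> [-6, -10, -10, -10, -10, -10]
Stage 5 (OFFSET 4): -6+4=-2, -10+4=-6, -10+4=-6, -10+4=-6, -10+4=-6, -10+4=-6 -> [-2, -6, -6, -6, -6, -6]
Stage 6 (AMPLIFY 3): -2*3=-6, -6*3=-18, -6*3=-18, -6*3=-18, -6*3=-18, -6*3=-18 -> [-6, -18, -18, -18, -18, -18]
Output sum: -96

Answer: -96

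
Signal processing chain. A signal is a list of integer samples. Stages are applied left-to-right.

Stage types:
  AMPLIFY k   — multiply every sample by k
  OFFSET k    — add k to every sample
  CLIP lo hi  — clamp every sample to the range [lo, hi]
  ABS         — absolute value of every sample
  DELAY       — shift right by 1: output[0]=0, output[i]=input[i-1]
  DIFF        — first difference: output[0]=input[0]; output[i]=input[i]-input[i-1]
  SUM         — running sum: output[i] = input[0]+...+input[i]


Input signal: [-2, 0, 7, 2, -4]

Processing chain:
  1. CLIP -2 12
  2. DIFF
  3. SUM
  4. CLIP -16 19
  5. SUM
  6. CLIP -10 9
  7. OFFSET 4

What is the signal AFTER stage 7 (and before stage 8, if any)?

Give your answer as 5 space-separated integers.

Answer: 2 2 9 11 9

Derivation:
Input: [-2, 0, 7, 2, -4]
Stage 1 (CLIP -2 12): clip(-2,-2,12)=-2, clip(0,-2,12)=0, clip(7,-2,12)=7, clip(2,-2,12)=2, clip(-4,-2,12)=-2 -> [-2, 0, 7, 2, -2]
Stage 2 (DIFF): s[0]=-2, 0--2=2, 7-0=7, 2-7=-5, -2-2=-4 -> [-2, 2, 7, -5, -4]
Stage 3 (SUM): sum[0..0]=-2, sum[0..1]=0, sum[0..2]=7, sum[0..3]=2, sum[0..4]=-2 -> [-2, 0, 7, 2, -2]
Stage 4 (CLIP -16 19): clip(-2,-16,19)=-2, clip(0,-16,19)=0, clip(7,-16,19)=7, clip(2,-16,19)=2, clip(-2,-16,19)=-2 -> [-2, 0, 7, 2, -2]
Stage 5 (SUM): sum[0..0]=-2, sum[0..1]=-2, sum[0..2]=5, sum[0..3]=7, sum[0..4]=5 -> [-2, -2, 5, 7, 5]
Stage 6 (CLIP -10 9): clip(-2,-10,9)=-2, clip(-2,-10,9)=-2, clip(5,-10,9)=5, clip(7,-10,9)=7, clip(5,-10,9)=5 -> [-2, -2, 5, 7, 5]
Stage 7 (OFFSET 4): -2+4=2, -2+4=2, 5+4=9, 7+4=11, 5+4=9 -> [2, 2, 9, 11, 9]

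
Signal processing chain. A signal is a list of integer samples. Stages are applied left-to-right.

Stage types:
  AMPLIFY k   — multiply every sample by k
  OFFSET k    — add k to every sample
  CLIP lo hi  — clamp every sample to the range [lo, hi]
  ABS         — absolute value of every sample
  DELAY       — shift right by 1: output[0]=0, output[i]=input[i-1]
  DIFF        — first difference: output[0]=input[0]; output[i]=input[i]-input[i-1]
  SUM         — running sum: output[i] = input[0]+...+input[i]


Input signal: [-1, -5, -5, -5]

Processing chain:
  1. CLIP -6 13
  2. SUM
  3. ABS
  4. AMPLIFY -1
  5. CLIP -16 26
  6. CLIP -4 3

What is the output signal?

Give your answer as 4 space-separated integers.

Input: [-1, -5, -5, -5]
Stage 1 (CLIP -6 13): clip(-1,-6,13)=-1, clip(-5,-6,13)=-5, clip(-5,-6,13)=-5, clip(-5,-6,13)=-5 -> [-1, -5, -5, -5]
Stage 2 (SUM): sum[0..0]=-1, sum[0..1]=-6, sum[0..2]=-11, sum[0..3]=-16 -> [-1, -6, -11, -16]
Stage 3 (ABS): |-1|=1, |-6|=6, |-11|=11, |-16|=16 -> [1, 6, 11, 16]
Stage 4 (AMPLIFY -1): 1*-1=-1, 6*-1=-6, 11*-1=-11, 16*-1=-16 -> [-1, -6, -11, -16]
Stage 5 (CLIP -16 26): clip(-1,-16,26)=-1, clip(-6,-16,26)=-6, clip(-11,-16,26)=-11, clip(-16,-16,26)=-16 -> [-1, -6, -11, -16]
Stage 6 (CLIP -4 3): clip(-1,-4,3)=-1, clip(-6,-4,3)=-4, clip(-11,-4,3)=-4, clip(-16,-4,3)=-4 -> [-1, -4, -4, -4]

Answer: -1 -4 -4 -4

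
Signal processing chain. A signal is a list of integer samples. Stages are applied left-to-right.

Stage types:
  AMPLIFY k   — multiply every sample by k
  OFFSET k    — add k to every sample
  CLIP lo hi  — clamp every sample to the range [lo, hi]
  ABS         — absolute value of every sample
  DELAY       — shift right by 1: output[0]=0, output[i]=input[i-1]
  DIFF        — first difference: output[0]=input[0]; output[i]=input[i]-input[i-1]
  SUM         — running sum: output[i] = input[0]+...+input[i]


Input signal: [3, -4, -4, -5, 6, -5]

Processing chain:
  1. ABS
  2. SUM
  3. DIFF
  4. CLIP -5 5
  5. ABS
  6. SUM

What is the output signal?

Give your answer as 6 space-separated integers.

Answer: 3 7 11 16 21 26

Derivation:
Input: [3, -4, -4, -5, 6, -5]
Stage 1 (ABS): |3|=3, |-4|=4, |-4|=4, |-5|=5, |6|=6, |-5|=5 -> [3, 4, 4, 5, 6, 5]
Stage 2 (SUM): sum[0..0]=3, sum[0..1]=7, sum[0..2]=11, sum[0..3]=16, sum[0..4]=22, sum[0..5]=27 -> [3, 7, 11, 16, 22, 27]
Stage 3 (DIFF): s[0]=3, 7-3=4, 11-7=4, 16-11=5, 22-16=6, 27-22=5 -> [3, 4, 4, 5, 6, 5]
Stage 4 (CLIP -5 5): clip(3,-5,5)=3, clip(4,-5,5)=4, clip(4,-5,5)=4, clip(5,-5,5)=5, clip(6,-5,5)=5, clip(5,-5,5)=5 -> [3, 4, 4, 5, 5, 5]
Stage 5 (ABS): |3|=3, |4|=4, |4|=4, |5|=5, |5|=5, |5|=5 -> [3, 4, 4, 5, 5, 5]
Stage 6 (SUM): sum[0..0]=3, sum[0..1]=7, sum[0..2]=11, sum[0..3]=16, sum[0..4]=21, sum[0..5]=26 -> [3, 7, 11, 16, 21, 26]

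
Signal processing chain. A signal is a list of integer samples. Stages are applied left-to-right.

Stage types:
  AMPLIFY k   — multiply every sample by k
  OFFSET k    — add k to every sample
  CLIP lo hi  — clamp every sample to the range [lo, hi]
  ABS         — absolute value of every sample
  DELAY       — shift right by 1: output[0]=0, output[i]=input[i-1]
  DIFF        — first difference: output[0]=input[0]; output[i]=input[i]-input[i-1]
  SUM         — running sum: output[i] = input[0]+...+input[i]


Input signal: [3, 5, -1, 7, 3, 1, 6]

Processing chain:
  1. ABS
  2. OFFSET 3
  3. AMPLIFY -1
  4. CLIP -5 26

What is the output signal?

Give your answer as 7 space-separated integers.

Input: [3, 5, -1, 7, 3, 1, 6]
Stage 1 (ABS): |3|=3, |5|=5, |-1|=1, |7|=7, |3|=3, |1|=1, |6|=6 -> [3, 5, 1, 7, 3, 1, 6]
Stage 2 (OFFSET 3): 3+3=6, 5+3=8, 1+3=4, 7+3=10, 3+3=6, 1+3=4, 6+3=9 -> [6, 8, 4, 10, 6, 4, 9]
Stage 3 (AMPLIFY -1): 6*-1=-6, 8*-1=-8, 4*-1=-4, 10*-1=-10, 6*-1=-6, 4*-1=-4, 9*-1=-9 -> [-6, -8, -4, -10, -6, -4, -9]
Stage 4 (CLIP -5 26): clip(-6,-5,26)=-5, clip(-8,-5,26)=-5, clip(-4,-5,26)=-4, clip(-10,-5,26)=-5, clip(-6,-5,26)=-5, clip(-4,-5,26)=-4, clip(-9,-5,26)=-5 -> [-5, -5, -4, -5, -5, -4, -5]

Answer: -5 -5 -4 -5 -5 -4 -5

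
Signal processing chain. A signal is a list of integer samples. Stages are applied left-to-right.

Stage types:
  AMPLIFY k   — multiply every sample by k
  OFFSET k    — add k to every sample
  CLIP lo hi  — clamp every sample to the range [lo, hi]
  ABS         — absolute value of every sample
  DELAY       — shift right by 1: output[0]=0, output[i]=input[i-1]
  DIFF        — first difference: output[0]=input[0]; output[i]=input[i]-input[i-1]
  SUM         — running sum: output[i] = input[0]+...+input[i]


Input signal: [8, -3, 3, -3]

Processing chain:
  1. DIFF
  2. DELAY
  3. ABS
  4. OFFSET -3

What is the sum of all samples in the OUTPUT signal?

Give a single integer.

Answer: 13

Derivation:
Input: [8, -3, 3, -3]
Stage 1 (DIFF): s[0]=8, -3-8=-11, 3--3=6, -3-3=-6 -> [8, -11, 6, -6]
Stage 2 (DELAY): [0, 8, -11, 6] = [0, 8, -11, 6] -> [0, 8, -11, 6]
Stage 3 (ABS): |0|=0, |8|=8, |-11|=11, |6|=6 -> [0, 8, 11, 6]
Stage 4 (OFFSET -3): 0+-3=-3, 8+-3=5, 11+-3=8, 6+-3=3 -> [-3, 5, 8, 3]
Output sum: 13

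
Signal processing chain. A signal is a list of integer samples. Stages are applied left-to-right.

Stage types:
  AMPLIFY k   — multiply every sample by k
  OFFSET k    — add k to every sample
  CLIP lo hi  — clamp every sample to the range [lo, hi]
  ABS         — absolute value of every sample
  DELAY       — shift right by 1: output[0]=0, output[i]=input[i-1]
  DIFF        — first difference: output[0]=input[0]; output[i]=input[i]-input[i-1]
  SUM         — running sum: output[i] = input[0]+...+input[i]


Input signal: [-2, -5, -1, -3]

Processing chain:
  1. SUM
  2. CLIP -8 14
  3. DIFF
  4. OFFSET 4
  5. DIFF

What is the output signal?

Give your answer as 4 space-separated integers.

Answer: 2 -3 4 1

Derivation:
Input: [-2, -5, -1, -3]
Stage 1 (SUM): sum[0..0]=-2, sum[0..1]=-7, sum[0..2]=-8, sum[0..3]=-11 -> [-2, -7, -8, -11]
Stage 2 (CLIP -8 14): clip(-2,-8,14)=-2, clip(-7,-8,14)=-7, clip(-8,-8,14)=-8, clip(-11,-8,14)=-8 -> [-2, -7, -8, -8]
Stage 3 (DIFF): s[0]=-2, -7--2=-5, -8--7=-1, -8--8=0 -> [-2, -5, -1, 0]
Stage 4 (OFFSET 4): -2+4=2, -5+4=-1, -1+4=3, 0+4=4 -> [2, -1, 3, 4]
Stage 5 (DIFF): s[0]=2, -1-2=-3, 3--1=4, 4-3=1 -> [2, -3, 4, 1]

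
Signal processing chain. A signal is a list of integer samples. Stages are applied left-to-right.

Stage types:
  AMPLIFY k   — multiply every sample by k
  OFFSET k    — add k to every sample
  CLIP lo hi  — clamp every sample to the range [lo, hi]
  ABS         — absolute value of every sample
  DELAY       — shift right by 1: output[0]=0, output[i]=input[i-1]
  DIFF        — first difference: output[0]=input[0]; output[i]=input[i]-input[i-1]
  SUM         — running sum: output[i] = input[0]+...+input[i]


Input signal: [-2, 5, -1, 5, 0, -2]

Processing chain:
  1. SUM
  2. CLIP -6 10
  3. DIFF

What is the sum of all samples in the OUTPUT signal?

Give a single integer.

Input: [-2, 5, -1, 5, 0, -2]
Stage 1 (SUM): sum[0..0]=-2, sum[0..1]=3, sum[0..2]=2, sum[0..3]=7, sum[0..4]=7, sum[0..5]=5 -> [-2, 3, 2, 7, 7, 5]
Stage 2 (CLIP -6 10): clip(-2,-6,10)=-2, clip(3,-6,10)=3, clip(2,-6,10)=2, clip(7,-6,10)=7, clip(7,-6,10)=7, clip(5,-6,10)=5 -> [-2, 3, 2, 7, 7, 5]
Stage 3 (DIFF): s[0]=-2, 3--2=5, 2-3=-1, 7-2=5, 7-7=0, 5-7=-2 -> [-2, 5, -1, 5, 0, -2]
Output sum: 5

Answer: 5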